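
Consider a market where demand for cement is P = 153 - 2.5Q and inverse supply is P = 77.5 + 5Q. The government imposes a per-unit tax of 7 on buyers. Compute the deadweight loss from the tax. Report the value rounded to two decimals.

Without the tax, 153 - 2.5Q = 77.5 + 5Q so Q* = 10.0667 and P* = 127.8333.
With the tax, buyers' net willingness to pay falls by 7: (153 - 7) - 2.5Q = 77.5 + 5Q, so Q_t = 9.1333. Buyers pay P_b = 130.1667; sellers receive P_s = P_b - 7 = 123.1667.
The welfare triangle lost has base Q* - Q_t = 0.9333 and height t = 7, so DWL = (1/2)(0.9333)(7) = 3.2667.

3.27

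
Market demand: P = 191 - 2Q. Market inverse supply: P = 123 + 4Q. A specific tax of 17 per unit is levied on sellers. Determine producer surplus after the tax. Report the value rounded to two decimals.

Without the tax, 191 - 2Q = 123 + 4Q so Q* = 11.3333 and P* = 168.3333.
A tax on sellers shifts supply up by 17: 191 - 2Q = 123 + 4Q + 17, so Q_t = 8.5. Buyers pay P_b = 174; sellers receive P_s = P_b - 17 = 157.
PS = (1/2)(Q_t)(P_s - 123) = (1/2)(8.5)(34) = 144.5.

144.50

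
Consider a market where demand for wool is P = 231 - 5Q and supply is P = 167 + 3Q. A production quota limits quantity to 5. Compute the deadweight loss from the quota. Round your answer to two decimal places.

Unrestricted equilibrium: Q* = (231 - 167)/(5 + 3) = 8.
At Q = 5 the demand price is 231 - 5(5) = 206 and the supply price is 167 + 3(5) = 182.
Deadweight loss is the triangle between the curves from 5 to 8: (1/2)(206 - 182)(8 - 5) = 36.

36.00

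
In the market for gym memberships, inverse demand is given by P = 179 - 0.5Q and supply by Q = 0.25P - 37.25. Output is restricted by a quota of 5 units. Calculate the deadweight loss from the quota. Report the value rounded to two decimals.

Rewriting supply in inverse form: P = 149 + 4Q.
Unrestricted equilibrium: Q* = (179 - 149)/(0.5 + 4) = 6.6667.
At Q = 5 the demand price is 179 - 0.5(5) = 176.5 and the supply price is 149 + 4(5) = 169.
DWL = (1/2)(gap between curves at 5) x (Q* - 5) = (1/2)(7.5)(1.6667) = 6.25.

6.25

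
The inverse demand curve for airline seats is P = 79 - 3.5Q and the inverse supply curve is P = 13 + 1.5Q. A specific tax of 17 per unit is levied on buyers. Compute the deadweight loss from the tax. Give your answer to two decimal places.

Without the tax, 79 - 3.5Q = 13 + 1.5Q so Q* = 13.2 and P* = 32.8.
With the tax, buyers' net willingness to pay falls by 17: (79 - 17) - 3.5Q = 13 + 1.5Q, so Q_t = 9.8. Buyers pay P_b = 44.7; sellers receive P_s = P_b - 17 = 27.7.
Deadweight loss is the triangle between the curves from Q_t to Q*: (1/2)(13.2 - 9.8)(17) = 28.9.

28.90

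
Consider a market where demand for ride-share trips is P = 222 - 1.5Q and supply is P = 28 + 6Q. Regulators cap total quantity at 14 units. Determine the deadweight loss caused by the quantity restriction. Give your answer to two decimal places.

Unrestricted equilibrium: Q* = (222 - 28)/(1.5 + 6) = 25.8667.
At Q = 14 the demand price is 222 - 1.5(14) = 201 and the supply price is 28 + 6(14) = 112.
Deadweight loss is the triangle between the curves from 14 to 25.8667: (1/2)(201 - 112)(25.8667 - 14) = 528.0667.

528.07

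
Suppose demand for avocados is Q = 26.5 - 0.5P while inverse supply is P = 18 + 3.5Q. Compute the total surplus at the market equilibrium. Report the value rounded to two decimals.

111.36

Rewriting demand in inverse form: P = 53 - 2Q.
Equilibrium: 53 - 2Q = 18 + 3.5Q, so Q* = 6.3636 and P* = 40.2727.
CS = (1/2)(6.3636)(12.7273) = 40.4959 and PS = (1/2)(6.3636)(22.2727) = 70.8678, so total surplus = 111.3636.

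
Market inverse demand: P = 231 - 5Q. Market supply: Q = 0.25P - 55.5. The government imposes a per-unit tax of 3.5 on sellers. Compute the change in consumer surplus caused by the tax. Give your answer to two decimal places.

-1.57

Rewriting supply in inverse form: P = 222 + 4Q.
Without the tax, 231 - 5Q = 222 + 4Q so Q* = 1 and P* = 226.
With the tax, sellers need 3.5 more per unit: 231 - 5Q = 222 + 4Q + 3.5, so Q_t = 0.6111. Buyers pay P_b = 227.9444; sellers receive P_s = P_b - 3.5 = 224.4444.
Consumers lose the trapezoid between P* and P_b out to Q_t plus the triangle from Q_t to Q*: change in CS = 0.9336 - 2.5 = -1.5664.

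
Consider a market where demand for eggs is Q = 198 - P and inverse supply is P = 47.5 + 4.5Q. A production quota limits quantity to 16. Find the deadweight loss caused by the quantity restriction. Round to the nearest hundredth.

355.11

Rewriting demand in inverse form: P = 198 - Q.
Unrestricted equilibrium: Q* = (198 - 47.5)/(1 + 4.5) = 27.3636.
At Q = 16 the demand price is 198 - (16) = 182 and the supply price is 47.5 + 4.5(16) = 119.5.
Deadweight loss is the triangle between the curves from 16 to 27.3636: (1/2)(182 - 119.5)(27.3636 - 16) = 355.1136.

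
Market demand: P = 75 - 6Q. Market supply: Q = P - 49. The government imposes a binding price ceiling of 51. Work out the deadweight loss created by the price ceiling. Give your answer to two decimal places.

10.29

Rewriting supply in inverse form: P = 49 + Q.
Free-market equilibrium: 75 - 6Q = 49 + Q gives Q* = 3.7143, P* = 52.7143.
At the ceiling price 51, quantity supplied is (51 - 49)/1 = 2; supply is the short side, so Q = 2 trades at P = 51.
The lost-trades triangle has base Q* - 2 = 1.7143 and height equal to the gap between the curves at Q = 2, which is 63 - 51 = 12. DWL = (1/2)(1.7143)(12) = 10.2857.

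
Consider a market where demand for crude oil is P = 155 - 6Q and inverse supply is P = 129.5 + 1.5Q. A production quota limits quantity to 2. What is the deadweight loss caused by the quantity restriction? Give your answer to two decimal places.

7.35

Without the quota, 155 - 6Q = 129.5 + 1.5Q gives Q* = 3.4.
At Q = 2 the demand price is 155 - 6(2) = 143 and the supply price is 129.5 + 1.5(2) = 132.5.
Deadweight loss is the triangle between the curves from 2 to 3.4: (1/2)(143 - 132.5)(3.4 - 2) = 7.35.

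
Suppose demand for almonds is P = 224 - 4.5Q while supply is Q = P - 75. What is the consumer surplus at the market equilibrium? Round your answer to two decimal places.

Rewriting supply in inverse form: P = 75 + Q.
Set 224 - 4.5Q = 75 + Q, which gives 149 = 5.5Q, so Q* = 27.0909 and P* = 224 - 4.5(27.0909) = 102.0909.
Consumer surplus is the triangle under demand above P*: (1/2)(27.0909)(224 - 102.0909) = (1/2)(27.0909)(121.9091) = 1651.314.

1651.31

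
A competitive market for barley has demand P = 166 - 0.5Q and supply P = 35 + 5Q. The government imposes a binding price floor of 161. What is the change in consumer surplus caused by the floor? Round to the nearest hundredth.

-116.83

Without the control, 166 - 0.5Q = 35 + 5Q so Q* = 23.8182 and P* = 154.0909.
At P = 161, buyers demand (166 - 161)/0.5 = 10 while sellers would supply more, so the quantity traded is 10 at price 161.
CS goes from (1/2)(23.8182)(11.9091) = 141.8264 to 25 (computed as (166 - 161)(10) - (1/2)(0.5)(10)^2), a change of -116.8264.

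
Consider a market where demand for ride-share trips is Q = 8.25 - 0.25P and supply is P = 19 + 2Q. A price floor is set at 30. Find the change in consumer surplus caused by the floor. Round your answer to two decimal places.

Rewriting demand in inverse form: P = 33 - 4Q.
Without the control, 33 - 4Q = 19 + 2Q so Q* = 2.3333 and P* = 23.6667.
At the floor price 30, quantity demanded is (33 - 30)/4 = 0.75; demand is the short side, so Q = 0.75 trades at P = 30.
CS goes from (1/2)(2.3333)(9.3333) = 10.8889 to 1.125 (computed as (33 - 30)(0.75) - (1/2)(4)(0.75)^2), a change of -9.7639.

-9.76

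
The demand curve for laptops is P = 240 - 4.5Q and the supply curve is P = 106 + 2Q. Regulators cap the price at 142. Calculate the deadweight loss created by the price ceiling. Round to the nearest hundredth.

22.23

Free-market equilibrium: 240 - 4.5Q = 106 + 2Q gives Q* = 20.6154, P* = 147.2308.
At P = 142, sellers supply (142 - 106)/2 = 18 while buyers want more, so the quantity traded is 18 at price 142.
The lost-trades triangle has base Q* - 18 = 2.6154 and height equal to the gap between the curves at Q = 18, which is 159 - 142 = 17. DWL = (1/2)(2.6154)(17) = 22.2308.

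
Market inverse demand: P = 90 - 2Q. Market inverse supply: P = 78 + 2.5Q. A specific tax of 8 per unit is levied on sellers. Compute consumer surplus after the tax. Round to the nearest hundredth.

0.79

Without the tax, 90 - 2Q = 78 + 2.5Q so Q* = 2.6667 and P* = 84.6667.
A tax on sellers shifts supply up by 8: 90 - 2Q = 78 + 2.5Q + 8, so Q_t = 0.8889. Buyers pay P_b = 88.2222; sellers receive P_s = P_b - 8 = 80.2222.
CS = (1/2)(Q_t)(90 - P_b) = (1/2)(0.8889)(1.7778) = 0.7901.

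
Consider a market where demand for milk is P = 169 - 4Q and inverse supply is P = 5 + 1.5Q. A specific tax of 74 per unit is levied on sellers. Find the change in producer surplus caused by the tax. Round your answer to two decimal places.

Pre-tax equilibrium: 169 - 4Q = 5 + 1.5Q gives Q* = 29.8182, P* = 49.7273.
With the tax, sellers need 74 more per unit: 169 - 4Q = 5 + 1.5Q + 74, so Q_t = 16.3636. Buyers pay P_b = 103.5455; sellers receive P_s = P_b - 74 = 29.5455.
PS falls from (1/2)(29.8182)(44.7273) = 666.843 to (1/2)(16.3636)(24.5455) = 200.8264, a change of -466.0165.

-466.02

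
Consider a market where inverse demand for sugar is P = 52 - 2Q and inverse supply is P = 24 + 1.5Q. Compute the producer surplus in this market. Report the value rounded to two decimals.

48.00

Set 52 - 2Q = 24 + 1.5Q, which gives 28 = 3.5Q, so Q* = 8 and P* = 52 - 2(8) = 36.
The supply curve's price intercept is 24, so PS = (1/2)(Q*)(P* - 24) = (1/2)(8)(12) = 48.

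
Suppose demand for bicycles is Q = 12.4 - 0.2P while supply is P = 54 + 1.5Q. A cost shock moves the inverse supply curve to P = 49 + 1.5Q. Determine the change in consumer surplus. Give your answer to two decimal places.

6.21

Rewriting demand in inverse form: P = 62 - 5Q.
Initial equilibrium: Q_0 = 1.2308, P_0 = 55.8462; CS_0 = (1/2)(1.2308)(6.1538) = 3.787, PS_0 = (1/2)(1.2308)(1.8462) = 1.1361.
New equilibrium: 62 - 5Q = 49 + 1.5Q gives Q_1 = 2, P_1 = 52; CS_1 = 10, PS_1 = 3.
Change in consumer surplus = 10 - 3.787 = 6.213.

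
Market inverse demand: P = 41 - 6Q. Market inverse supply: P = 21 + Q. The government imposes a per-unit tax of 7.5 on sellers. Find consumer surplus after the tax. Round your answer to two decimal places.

Pre-tax equilibrium: 41 - 6Q = 21 + Q gives Q* = 2.8571, P* = 23.8571.
A tax on sellers shifts supply up by 7.5: 41 - 6Q = 21 + Q + 7.5, so Q_t = 1.7857. Buyers pay P_b = 30.2857; sellers receive P_s = P_b - 7.5 = 22.7857.
Consumer surplus is the triangle under demand above P_b: (1/2)(1.7857)(41 - 30.2857) = 9.5663.

9.57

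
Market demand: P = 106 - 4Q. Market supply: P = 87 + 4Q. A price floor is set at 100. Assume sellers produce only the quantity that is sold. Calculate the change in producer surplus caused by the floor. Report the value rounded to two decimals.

Without the control, 106 - 4Q = 87 + 4Q so Q* = 2.375 and P* = 96.5.
At the floor price 100, quantity demanded is (106 - 100)/4 = 1.5; demand is the short side, so Q = 1.5 trades at P = 100.
PS goes from (1/2)(2.375)(9.5) = 11.2812 to 15 (computed as (100 - 87)(1.5) - (1/2)(4)(1.5)^2), a change of 3.7188.

3.72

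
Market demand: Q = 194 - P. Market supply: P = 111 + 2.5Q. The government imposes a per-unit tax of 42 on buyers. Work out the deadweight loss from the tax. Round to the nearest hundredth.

Rewriting demand in inverse form: P = 194 - Q.
Pre-tax equilibrium: 194 - Q = 111 + 2.5Q gives Q* = 23.7143, P* = 170.2857.
With the tax, buyers' net willingness to pay falls by 42: (194 - 42) - Q = 111 + 2.5Q, so Q_t = 11.7143. Buyers pay P_b = 182.2857; sellers receive P_s = P_b - 42 = 140.2857.
The welfare triangle lost has base Q* - Q_t = 12 and height t = 42, so DWL = (1/2)(12)(42) = 252.

252.00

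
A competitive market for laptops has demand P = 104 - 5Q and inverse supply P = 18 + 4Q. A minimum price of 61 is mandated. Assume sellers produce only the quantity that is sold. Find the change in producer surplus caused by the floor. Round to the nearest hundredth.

Free-market equilibrium: 104 - 5Q = 18 + 4Q gives Q* = 9.5556, P* = 56.2222.
At P = 61, buyers demand (104 - 61)/5 = 8.6 while sellers would supply more, so the quantity traded is 8.6 at price 61.
PS goes from (1/2)(9.5556)(38.2222) = 182.6173 to 221.88 (computed as (61 - 18)(8.6) - (1/2)(4)(8.6)^2), a change of 39.2627.

39.26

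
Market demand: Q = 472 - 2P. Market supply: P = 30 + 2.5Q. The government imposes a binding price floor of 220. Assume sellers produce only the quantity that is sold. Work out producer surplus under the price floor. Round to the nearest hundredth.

Rewriting demand in inverse form: P = 236 - 0.5Q.
Without the control, 236 - 0.5Q = 30 + 2.5Q so Q* = 68.6667 and P* = 201.6667.
At P = 220, buyers demand (236 - 220)/0.5 = 32 while sellers would supply more, so the quantity traded is 32 at price 220.
The supply price at Q = 32 is 110. PS is the trapezoid between 220 and supply over [0, 32]: (1/2)[(220 - 30) + (220 - 110)](32) = 4800.

4800.00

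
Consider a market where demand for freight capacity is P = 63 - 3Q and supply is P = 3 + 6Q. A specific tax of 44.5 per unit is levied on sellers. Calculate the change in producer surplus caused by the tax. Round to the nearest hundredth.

Pre-tax equilibrium: 63 - 3Q = 3 + 6Q gives Q* = 6.6667, P* = 43.
With the tax, sellers need 44.5 more per unit: 63 - 3Q = 3 + 6Q + 44.5, so Q_t = 1.7222. Buyers pay P_b = 57.8333; sellers receive P_s = P_b - 44.5 = 13.3333.
Producers lose the trapezoid between P_s and P* out to Q_t plus the triangle from Q_t to Q*: change in PS = 8.8981 - 133.3333 = -124.4352.

-124.44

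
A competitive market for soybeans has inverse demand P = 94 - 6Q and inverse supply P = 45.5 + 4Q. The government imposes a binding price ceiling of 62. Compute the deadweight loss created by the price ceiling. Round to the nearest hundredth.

Free-market equilibrium: 94 - 6Q = 45.5 + 4Q gives Q* = 4.85, P* = 64.9.
At the ceiling price 62, quantity supplied is (62 - 45.5)/4 = 4.125; supply is the short side, so Q = 4.125 trades at P = 62.
At Q = 4.125 the demand price is 69.25 and the supply price is 62. Deadweight loss is the triangle between the curves from 4.125 to 4.85: (1/2)(69.25 - 62)(4.85 - 4.125) = 2.6281.

2.63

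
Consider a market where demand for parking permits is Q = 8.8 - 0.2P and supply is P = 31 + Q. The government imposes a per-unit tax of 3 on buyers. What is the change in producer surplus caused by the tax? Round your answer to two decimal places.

-0.96

Rewriting demand in inverse form: P = 44 - 5Q.
Pre-tax equilibrium: 44 - 5Q = 31 + Q gives Q* = 2.1667, P* = 33.1667.
With the tax, buyers' net willingness to pay falls by 3: (44 - 3) - 5Q = 31 + Q, so Q_t = 1.6667. Buyers pay P_b = 35.6667; sellers receive P_s = P_b - 3 = 32.6667.
Producers lose the trapezoid between P_s and P* out to Q_t plus the triangle from Q_t to Q*: change in PS = 1.3889 - 2.3472 = -0.9583.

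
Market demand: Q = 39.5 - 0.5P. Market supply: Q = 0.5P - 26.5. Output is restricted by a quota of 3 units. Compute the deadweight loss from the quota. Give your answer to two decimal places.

Rewriting demand in inverse form: P = 79 - 2Q.
Rewriting supply in inverse form: P = 53 + 2Q.
Without the quota, 79 - 2Q = 53 + 2Q gives Q* = 6.5.
At Q = 3 the demand price is 79 - 2(3) = 73 and the supply price is 53 + 2(3) = 59.
Deadweight loss is the triangle between the curves from 3 to 6.5: (1/2)(73 - 59)(6.5 - 3) = 24.5.

24.50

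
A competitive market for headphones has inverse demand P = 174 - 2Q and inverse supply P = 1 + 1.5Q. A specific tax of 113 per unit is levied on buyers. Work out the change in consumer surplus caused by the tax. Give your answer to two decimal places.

Without the tax, 174 - 2Q = 1 + 1.5Q so Q* = 49.4286 and P* = 75.1429.
With the tax, buyers' net willingness to pay falls by 113: (174 - 113) - 2Q = 1 + 1.5Q, so Q_t = 17.1429. Buyers pay P_b = 139.7143; sellers receive P_s = P_b - 113 = 26.7143.
Consumers lose the trapezoid between P* and P_b out to Q_t plus the triangle from Q_t to Q*: change in CS = 293.8776 - 2443.1837 = -2149.3061.

-2149.31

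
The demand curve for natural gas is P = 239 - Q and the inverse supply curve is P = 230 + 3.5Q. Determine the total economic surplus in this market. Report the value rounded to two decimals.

9.00

Setting demand equal to supply, 9 = 4.5Q, so Q* = 2 and P* = 237.
Total surplus is the full triangle between the curves from 0 to Q*: (1/2)(2)(239 - 230) = 9.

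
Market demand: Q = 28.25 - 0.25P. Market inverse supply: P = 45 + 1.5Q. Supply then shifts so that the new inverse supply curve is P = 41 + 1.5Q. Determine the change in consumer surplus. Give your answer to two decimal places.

Rewriting demand in inverse form: P = 113 - 4Q.
Initial equilibrium: Q_0 = 12.3636, P_0 = 63.5455; CS_0 = (1/2)(12.3636)(49.4545) = 305.719, PS_0 = (1/2)(12.3636)(18.5455) = 114.6446.
New equilibrium: 113 - 4Q = 41 + 1.5Q gives Q_1 = 13.0909, P_1 = 60.6364; CS_1 = 342.7438, PS_1 = 128.5289.
Change in consumer surplus = 342.7438 - 305.719 = 37.0248.

37.02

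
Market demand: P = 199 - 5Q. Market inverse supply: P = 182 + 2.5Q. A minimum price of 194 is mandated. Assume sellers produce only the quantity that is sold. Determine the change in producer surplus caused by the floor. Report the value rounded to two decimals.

4.33

Without the control, 199 - 5Q = 182 + 2.5Q so Q* = 2.2667 and P* = 187.6667.
At the floor price 194, quantity demanded is (199 - 194)/5 = 1; demand is the short side, so Q = 1 trades at P = 194.
PS goes from (1/2)(2.2667)(5.6667) = 6.4222 to 10.75 (computed as (194 - 182)(1) - (1/2)(2.5)(1)^2), a change of 4.3278.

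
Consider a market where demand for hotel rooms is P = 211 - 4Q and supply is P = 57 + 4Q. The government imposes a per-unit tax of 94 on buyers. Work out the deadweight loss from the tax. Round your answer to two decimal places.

552.25

Without the tax, 211 - 4Q = 57 + 4Q so Q* = 19.25 and P* = 134.
With the tax, buyers' net willingness to pay falls by 94: (211 - 94) - 4Q = 57 + 4Q, so Q_t = 7.5. Buyers pay P_b = 181; sellers receive P_s = P_b - 94 = 87.
Deadweight loss is the triangle between the curves from Q_t to Q*: (1/2)(19.25 - 7.5)(94) = 552.25.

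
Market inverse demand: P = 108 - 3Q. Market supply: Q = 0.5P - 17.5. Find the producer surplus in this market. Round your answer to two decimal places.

Rewriting supply in inverse form: P = 35 + 2Q.
Set 108 - 3Q = 35 + 2Q, which gives 73 = 5Q, so Q* = 14.6 and P* = 108 - 3(14.6) = 64.2.
The supply curve's price intercept is 35, so PS = (1/2)(Q*)(P* - 35) = (1/2)(14.6)(29.2) = 213.16.

213.16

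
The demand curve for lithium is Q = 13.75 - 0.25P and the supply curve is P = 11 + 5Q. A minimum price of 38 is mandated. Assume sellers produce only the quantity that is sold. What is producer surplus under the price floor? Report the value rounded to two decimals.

Rewriting demand in inverse form: P = 55 - 4Q.
Without the control, 55 - 4Q = 11 + 5Q so Q* = 4.8889 and P* = 35.4444.
At the floor price 38, quantity demanded is (55 - 38)/4 = 4.25; demand is the short side, so Q = 4.25 trades at P = 38.
The supply price at Q = 4.25 is 32.25. PS is the trapezoid between 38 and supply over [0, 4.25]: (1/2)[(38 - 11) + (38 - 32.25)](4.25) = 69.5938.

69.59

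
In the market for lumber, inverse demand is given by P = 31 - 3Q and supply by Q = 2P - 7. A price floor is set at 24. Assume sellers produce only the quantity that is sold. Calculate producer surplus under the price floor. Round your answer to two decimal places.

Rewriting supply in inverse form: P = 3.5 + 0.5Q.
Free-market equilibrium: 31 - 3Q = 3.5 + 0.5Q gives Q* = 7.8571, P* = 7.4286.
At the floor price 24, quantity demanded is (31 - 24)/3 = 2.3333; demand is the short side, so Q = 2.3333 trades at P = 24.
The supply price at Q = 2.3333 is 4.6667. PS is the trapezoid between 24 and supply over [0, 2.3333]: (1/2)[(24 - 3.5) + (24 - 4.6667)](2.3333) = 46.4722.

46.47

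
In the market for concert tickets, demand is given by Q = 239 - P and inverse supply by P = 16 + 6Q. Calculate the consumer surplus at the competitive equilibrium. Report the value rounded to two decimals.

Rewriting demand in inverse form: P = 239 - Q.
Setting demand equal to supply, 223 = 7Q, so Q* = 31.8571 and P* = 207.1429.
Consumer surplus is the triangle under demand above P*: (1/2)(31.8571)(239 - 207.1429) = (1/2)(31.8571)(31.8571) = 507.4388.

507.44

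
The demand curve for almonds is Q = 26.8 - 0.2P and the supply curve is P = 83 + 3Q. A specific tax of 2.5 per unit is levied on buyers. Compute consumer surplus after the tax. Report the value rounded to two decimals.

91.88

Rewriting demand in inverse form: P = 134 - 5Q.
Without the tax, 134 - 5Q = 83 + 3Q so Q* = 6.375 and P* = 102.125.
With the tax, buyers' net willingness to pay falls by 2.5: (134 - 2.5) - 5Q = 83 + 3Q, so Q_t = 6.0625. Buyers pay P_b = 103.6875; sellers receive P_s = P_b - 2.5 = 101.1875.
Consumer surplus is the triangle under demand above P_b: (1/2)(6.0625)(134 - 103.6875) = 91.8848.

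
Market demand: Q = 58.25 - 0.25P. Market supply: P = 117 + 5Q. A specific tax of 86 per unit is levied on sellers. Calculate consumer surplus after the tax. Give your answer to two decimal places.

Rewriting demand in inverse form: P = 233 - 4Q.
Pre-tax equilibrium: 233 - 4Q = 117 + 5Q gives Q* = 12.8889, P* = 181.4444.
With the tax, sellers need 86 more per unit: 233 - 4Q = 117 + 5Q + 86, so Q_t = 3.3333. Buyers pay P_b = 219.6667; sellers receive P_s = P_b - 86 = 133.6667.
CS = (1/2)(Q_t)(233 - P_b) = (1/2)(3.3333)(13.3333) = 22.2222.

22.22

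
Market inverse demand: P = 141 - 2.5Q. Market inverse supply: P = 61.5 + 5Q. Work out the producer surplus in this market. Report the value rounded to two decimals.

Set 141 - 2.5Q = 61.5 + 5Q, which gives 79.5 = 7.5Q, so Q* = 10.6 and P* = 141 - 2.5(10.6) = 114.5.
PS is the area between P* and the supply curve from 0 to Q*: (1/2)(10.6)(53) = 280.9.

280.90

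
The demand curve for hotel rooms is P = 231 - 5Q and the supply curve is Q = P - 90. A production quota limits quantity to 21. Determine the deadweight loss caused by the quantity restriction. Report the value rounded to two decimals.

18.75

Rewriting supply in inverse form: P = 90 + Q.
Unrestricted equilibrium: Q* = (231 - 90)/(5 + 1) = 23.5.
At Q = 21 the demand price is 231 - 5(21) = 126 and the supply price is 90 + (21) = 111.
DWL = (1/2)(gap between curves at 21) x (Q* - 21) = (1/2)(15)(2.5) = 18.75.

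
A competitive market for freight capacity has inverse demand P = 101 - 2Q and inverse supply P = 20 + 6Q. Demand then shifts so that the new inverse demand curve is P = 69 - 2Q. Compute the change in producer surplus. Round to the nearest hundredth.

Initial equilibrium: Q_0 = 10.125, P_0 = 80.75; CS_0 = (1/2)(10.125)(20.25) = 102.5156, PS_0 = (1/2)(10.125)(60.75) = 307.5469.
New equilibrium: 69 - 2Q = 20 + 6Q gives Q_1 = 6.125, P_1 = 56.75; CS_1 = 37.5156, PS_1 = 112.5469.
Change in producer surplus = 112.5469 - 307.5469 = -195.

-195.00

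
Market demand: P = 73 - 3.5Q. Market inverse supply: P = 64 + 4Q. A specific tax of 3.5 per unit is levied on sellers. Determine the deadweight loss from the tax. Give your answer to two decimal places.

Without the tax, 73 - 3.5Q = 64 + 4Q so Q* = 1.2 and P* = 68.8.
With the tax, sellers need 3.5 more per unit: 73 - 3.5Q = 64 + 4Q + 3.5, so Q_t = 0.7333. Buyers pay P_b = 70.4333; sellers receive P_s = P_b - 3.5 = 66.9333.
The welfare triangle lost has base Q* - Q_t = 0.4667 and height t = 3.5, so DWL = (1/2)(0.4667)(3.5) = 0.8167.

0.82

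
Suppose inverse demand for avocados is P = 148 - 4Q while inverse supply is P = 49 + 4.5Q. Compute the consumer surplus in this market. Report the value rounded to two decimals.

Set 148 - 4Q = 49 + 4.5Q, which gives 99 = 8.5Q, so Q* = 11.6471 and P* = 148 - 4(11.6471) = 101.4118.
Consumer surplus is the triangle under demand above P*: (1/2)(11.6471)(148 - 101.4118) = (1/2)(11.6471)(46.5882) = 271.308.

271.31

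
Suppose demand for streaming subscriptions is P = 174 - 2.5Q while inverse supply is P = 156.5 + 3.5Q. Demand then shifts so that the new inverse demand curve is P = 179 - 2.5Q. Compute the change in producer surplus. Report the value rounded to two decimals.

Initial equilibrium: Q_0 = 2.9167, P_0 = 166.7083; CS_0 = (1/2)(2.9167)(7.2917) = 10.6337, PS_0 = (1/2)(2.9167)(10.2083) = 14.8872.
New equilibrium: 179 - 2.5Q = 156.5 + 3.5Q gives Q_1 = 3.75, P_1 = 169.625; CS_1 = 17.5781, PS_1 = 24.6094.
Change in producer surplus = 24.6094 - 14.8872 = 9.7222.

9.72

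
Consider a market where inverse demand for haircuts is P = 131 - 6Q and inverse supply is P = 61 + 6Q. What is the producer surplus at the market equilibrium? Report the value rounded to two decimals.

102.08

Setting demand equal to supply, 70 = 12Q, so Q* = 5.8333 and P* = 96.
PS is the area between P* and the supply curve from 0 to Q*: (1/2)(5.8333)(35) = 102.0833.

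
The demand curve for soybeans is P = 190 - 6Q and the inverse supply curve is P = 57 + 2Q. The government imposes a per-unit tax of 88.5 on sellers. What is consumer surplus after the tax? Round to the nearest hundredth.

Without the tax, 190 - 6Q = 57 + 2Q so Q* = 16.625 and P* = 90.25.
A tax on sellers shifts supply up by 88.5: 190 - 6Q = 57 + 2Q + 88.5, so Q_t = 5.5625. Buyers pay P_b = 156.625; sellers receive P_s = P_b - 88.5 = 68.125.
CS = (1/2)(Q_t)(190 - P_b) = (1/2)(5.5625)(33.375) = 92.8242.

92.82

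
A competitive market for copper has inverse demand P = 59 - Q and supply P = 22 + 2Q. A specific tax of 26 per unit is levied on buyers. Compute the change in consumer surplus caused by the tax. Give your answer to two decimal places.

Pre-tax equilibrium: 59 - Q = 22 + 2Q gives Q* = 12.3333, P* = 46.6667.
A tax on buyers shifts demand down by 26: (59 - 26) - Q = 22 + 2Q, so Q_t = 3.6667. Buyers pay P_b = 55.3333; sellers receive P_s = P_b - 26 = 29.3333.
CS falls from (1/2)(12.3333)(12.3333) = 76.0556 to (1/2)(3.6667)(3.6667) = 6.7222, a change of -69.3333.

-69.33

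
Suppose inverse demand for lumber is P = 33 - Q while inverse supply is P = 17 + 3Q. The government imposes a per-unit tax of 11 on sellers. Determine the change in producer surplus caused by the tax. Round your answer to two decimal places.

-21.66

Without the tax, 33 - Q = 17 + 3Q so Q* = 4 and P* = 29.
A tax on sellers shifts supply up by 11: 33 - Q = 17 + 3Q + 11, so Q_t = 1.25. Buyers pay P_b = 31.75; sellers receive P_s = P_b - 11 = 20.75.
Producers lose the trapezoid between P_s and P* out to Q_t plus the triangle from Q_t to Q*: change in PS = 2.3438 - 24 = -21.6562.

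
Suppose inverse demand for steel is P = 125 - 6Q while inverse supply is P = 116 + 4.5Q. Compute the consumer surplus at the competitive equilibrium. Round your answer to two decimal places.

2.20

Equilibrium: 125 - 6Q = 116 + 4.5Q, so Q* = 0.8571 and P* = 119.8571.
The demand choke price is 125, so CS = (1/2)(Q*)(125 - P*) = (1/2)(0.8571)(5.1429) = 2.2041.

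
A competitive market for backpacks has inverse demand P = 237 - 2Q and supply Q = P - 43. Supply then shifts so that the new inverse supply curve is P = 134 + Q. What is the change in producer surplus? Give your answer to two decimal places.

Rewriting supply in inverse form: P = 43 + Q.
Initial equilibrium: Q_0 = 64.6667, P_0 = 107.6667; CS_0 = (1/2)(64.6667)(129.3333) = 4181.7778, PS_0 = (1/2)(64.6667)(64.6667) = 2090.8889.
New equilibrium: 237 - 2Q = 134 + Q gives Q_1 = 34.3333, P_1 = 168.3333; CS_1 = 1178.7778, PS_1 = 589.3889.
Change in producer surplus = 589.3889 - 2090.8889 = -1501.5.

-1501.50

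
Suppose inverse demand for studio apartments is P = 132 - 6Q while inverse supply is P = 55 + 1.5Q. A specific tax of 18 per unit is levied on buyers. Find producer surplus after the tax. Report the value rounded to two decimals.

46.41

Pre-tax equilibrium: 132 - 6Q = 55 + 1.5Q gives Q* = 10.2667, P* = 70.4.
With the tax, buyers' net willingness to pay falls by 18: (132 - 18) - 6Q = 55 + 1.5Q, so Q_t = 7.8667. Buyers pay P_b = 84.8; sellers receive P_s = P_b - 18 = 66.8.
PS = (1/2)(Q_t)(P_s - 55) = (1/2)(7.8667)(11.8) = 46.4133.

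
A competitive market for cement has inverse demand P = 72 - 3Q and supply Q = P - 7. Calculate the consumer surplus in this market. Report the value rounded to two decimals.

Rewriting supply in inverse form: P = 7 + Q.
Setting demand equal to supply, 65 = 4Q, so Q* = 16.25 and P* = 23.25.
Consumer surplus is the triangle under demand above P*: (1/2)(16.25)(72 - 23.25) = (1/2)(16.25)(48.75) = 396.0938.

396.09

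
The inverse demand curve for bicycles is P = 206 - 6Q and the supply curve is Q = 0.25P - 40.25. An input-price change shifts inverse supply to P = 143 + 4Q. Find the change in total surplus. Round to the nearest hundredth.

Rewriting supply in inverse form: P = 161 + 4Q.
Initial equilibrium: Q_0 = 4.5, P_0 = 179; CS_0 = (1/2)(4.5)(27) = 60.75, PS_0 = (1/2)(4.5)(18) = 40.5.
New equilibrium: 206 - 6Q = 143 + 4Q gives Q_1 = 6.3, P_1 = 168.2; CS_1 = 119.07, PS_1 = 79.38.
Change in total surplus = (119.07 + 79.38) - (60.75 + 40.5) = 97.2.

97.20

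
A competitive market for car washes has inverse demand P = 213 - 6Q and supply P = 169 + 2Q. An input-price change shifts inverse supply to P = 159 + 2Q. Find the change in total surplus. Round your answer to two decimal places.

Initial equilibrium: Q_0 = 5.5, P_0 = 180; CS_0 = (1/2)(5.5)(33) = 90.75, PS_0 = (1/2)(5.5)(11) = 30.25.
New equilibrium: 213 - 6Q = 159 + 2Q gives Q_1 = 6.75, P_1 = 172.5; CS_1 = 136.6875, PS_1 = 45.5625.
Change in total surplus = (136.6875 + 45.5625) - (90.75 + 30.25) = 61.25.

61.25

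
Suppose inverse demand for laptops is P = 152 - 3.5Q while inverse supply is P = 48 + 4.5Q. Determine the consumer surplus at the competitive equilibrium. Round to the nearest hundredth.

295.75

Equilibrium: 152 - 3.5Q = 48 + 4.5Q, so Q* = 13 and P* = 106.5.
CS is the area between the demand curve and P* from 0 to Q*: (1/2)(13)(45.5) = 295.75.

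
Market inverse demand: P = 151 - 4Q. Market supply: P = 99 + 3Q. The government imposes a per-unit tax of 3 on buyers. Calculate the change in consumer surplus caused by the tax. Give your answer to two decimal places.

-12.37

Without the tax, 151 - 4Q = 99 + 3Q so Q* = 7.4286 and P* = 121.2857.
With the tax, buyers' net willingness to pay falls by 3: (151 - 3) - 4Q = 99 + 3Q, so Q_t = 7. Buyers pay P_b = 123; sellers receive P_s = P_b - 3 = 120.
Consumers lose the trapezoid between P* and P_b out to Q_t plus the triangle from Q_t to Q*: change in CS = 98 - 110.3673 = -12.3673.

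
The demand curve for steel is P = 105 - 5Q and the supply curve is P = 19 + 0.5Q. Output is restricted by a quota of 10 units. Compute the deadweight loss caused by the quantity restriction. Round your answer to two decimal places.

87.36

Unrestricted equilibrium: Q* = (105 - 19)/(5 + 0.5) = 15.6364.
At Q = 10 the demand price is 105 - 5(10) = 55 and the supply price is 19 + 0.5(10) = 24.
DWL = (1/2)(gap between curves at 10) x (Q* - 10) = (1/2)(31)(5.6364) = 87.3636.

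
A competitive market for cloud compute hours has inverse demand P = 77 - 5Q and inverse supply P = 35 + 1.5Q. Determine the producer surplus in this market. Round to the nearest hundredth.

Set 77 - 5Q = 35 + 1.5Q, which gives 42 = 6.5Q, so Q* = 6.4615 and P* = 77 - 5(6.4615) = 44.6923.
Producer surplus is the triangle above supply below P*: (1/2)(6.4615)(44.6923 - 35) = (1/2)(6.4615)(9.6923) = 31.3136.

31.31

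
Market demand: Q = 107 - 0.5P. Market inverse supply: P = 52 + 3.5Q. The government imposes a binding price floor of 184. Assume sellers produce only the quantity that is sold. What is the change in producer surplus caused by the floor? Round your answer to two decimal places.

68.00

Rewriting demand in inverse form: P = 214 - 2Q.
Free-market equilibrium: 214 - 2Q = 52 + 3.5Q gives Q* = 29.4545, P* = 155.0909.
At P = 184, buyers demand (214 - 184)/2 = 15 while sellers would supply more, so the quantity traded is 15 at price 184.
PS goes from (1/2)(29.4545)(103.0909) = 1518.2479 to 1586.25 (computed as (184 - 52)(15) - (1/2)(3.5)(15)^2), a change of 68.0021.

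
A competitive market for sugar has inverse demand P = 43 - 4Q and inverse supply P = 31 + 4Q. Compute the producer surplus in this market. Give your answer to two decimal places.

Set 43 - 4Q = 31 + 4Q, which gives 12 = 8Q, so Q* = 1.5 and P* = 43 - 4(1.5) = 37.
Producer surplus is the triangle above supply below P*: (1/2)(1.5)(37 - 31) = (1/2)(1.5)(6) = 4.5.

4.50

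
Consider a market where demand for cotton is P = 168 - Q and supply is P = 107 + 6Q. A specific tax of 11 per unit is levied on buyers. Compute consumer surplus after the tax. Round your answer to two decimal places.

Pre-tax equilibrium: 168 - Q = 107 + 6Q gives Q* = 8.7143, P* = 159.2857.
A tax on buyers shifts demand down by 11: (168 - 11) - Q = 107 + 6Q, so Q_t = 7.1429. Buyers pay P_b = 160.8571; sellers receive P_s = P_b - 11 = 149.8571.
CS = (1/2)(Q_t)(168 - P_b) = (1/2)(7.1429)(7.1429) = 25.5102.

25.51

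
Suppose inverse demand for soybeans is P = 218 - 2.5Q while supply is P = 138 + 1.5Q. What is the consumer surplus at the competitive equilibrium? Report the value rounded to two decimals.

500.00

Setting demand equal to supply, 80 = 4Q, so Q* = 20 and P* = 168.
Consumer surplus is the triangle under demand above P*: (1/2)(20)(218 - 168) = (1/2)(20)(50) = 500.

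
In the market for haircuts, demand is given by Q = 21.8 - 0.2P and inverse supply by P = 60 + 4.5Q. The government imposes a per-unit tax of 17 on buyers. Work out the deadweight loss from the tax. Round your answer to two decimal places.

15.21

Rewriting demand in inverse form: P = 109 - 5Q.
Without the tax, 109 - 5Q = 60 + 4.5Q so Q* = 5.1579 and P* = 83.2105.
With the tax, buyers' net willingness to pay falls by 17: (109 - 17) - 5Q = 60 + 4.5Q, so Q_t = 3.3684. Buyers pay P_b = 92.1579; sellers receive P_s = P_b - 17 = 75.1579.
Deadweight loss is the triangle between the curves from Q_t to Q*: (1/2)(5.1579 - 3.3684)(17) = 15.2105.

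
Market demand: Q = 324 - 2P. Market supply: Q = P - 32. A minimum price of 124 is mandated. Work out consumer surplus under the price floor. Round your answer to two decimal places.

Rewriting demand in inverse form: P = 162 - 0.5Q.
Rewriting supply in inverse form: P = 32 + Q.
Without the control, 162 - 0.5Q = 32 + Q so Q* = 86.6667 and P* = 118.6667.
At the floor price 124, quantity demanded is (162 - 124)/0.5 = 76; demand is the short side, so Q = 76 trades at P = 124.
CS is the triangle under demand above 124: (1/2)(76)(162 - 124) = 1444.

1444.00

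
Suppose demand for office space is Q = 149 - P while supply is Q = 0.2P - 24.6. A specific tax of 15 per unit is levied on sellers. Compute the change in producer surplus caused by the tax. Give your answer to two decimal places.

Rewriting demand in inverse form: P = 149 - Q.
Rewriting supply in inverse form: P = 123 + 5Q.
Without the tax, 149 - Q = 123 + 5Q so Q* = 4.3333 and P* = 144.6667.
With the tax, sellers need 15 more per unit: 149 - Q = 123 + 5Q + 15, so Q_t = 1.8333. Buyers pay P_b = 147.1667; sellers receive P_s = P_b - 15 = 132.1667.
Producers lose the trapezoid between P_s and P* out to Q_t plus the triangle from Q_t to Q*: change in PS = 8.4028 - 46.9444 = -38.5417.

-38.54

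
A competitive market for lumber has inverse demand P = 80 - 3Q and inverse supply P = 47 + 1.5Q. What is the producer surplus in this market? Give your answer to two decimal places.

40.33

Equilibrium: 80 - 3Q = 47 + 1.5Q, so Q* = 7.3333 and P* = 58.
Producer surplus is the triangle above supply below P*: (1/2)(7.3333)(58 - 47) = (1/2)(7.3333)(11) = 40.3333.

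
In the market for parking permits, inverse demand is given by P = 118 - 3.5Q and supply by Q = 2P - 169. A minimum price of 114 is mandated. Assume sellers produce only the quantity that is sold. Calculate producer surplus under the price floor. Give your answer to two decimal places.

33.39

Rewriting supply in inverse form: P = 84.5 + 0.5Q.
Without the control, 118 - 3.5Q = 84.5 + 0.5Q so Q* = 8.375 and P* = 88.6875.
At P = 114, buyers demand (118 - 114)/3.5 = 1.1429 while sellers would supply more, so the quantity traded is 1.1429 at price 114.
The supply price at Q = 1.1429 is 85.0714. PS is the trapezoid between 114 and supply over [0, 1.1429]: (1/2)[(114 - 84.5) + (114 - 85.0714)](1.1429) = 33.3878.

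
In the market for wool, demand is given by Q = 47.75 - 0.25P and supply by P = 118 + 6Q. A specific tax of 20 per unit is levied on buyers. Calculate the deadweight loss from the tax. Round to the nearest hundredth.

20.00

Rewriting demand in inverse form: P = 191 - 4Q.
Pre-tax equilibrium: 191 - 4Q = 118 + 6Q gives Q* = 7.3, P* = 161.8.
With the tax, buyers' net willingness to pay falls by 20: (191 - 20) - 4Q = 118 + 6Q, so Q_t = 5.3. Buyers pay P_b = 169.8; sellers receive P_s = P_b - 20 = 149.8.
Deadweight loss is the triangle between the curves from Q_t to Q*: (1/2)(7.3 - 5.3)(20) = 20.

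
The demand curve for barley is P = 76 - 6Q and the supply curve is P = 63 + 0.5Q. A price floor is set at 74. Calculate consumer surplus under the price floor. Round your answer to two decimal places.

Free-market equilibrium: 76 - 6Q = 63 + 0.5Q gives Q* = 2, P* = 64.
At the floor price 74, quantity demanded is (76 - 74)/6 = 0.3333; demand is the short side, so Q = 0.3333 trades at P = 74.
CS is the triangle under demand above 74: (1/2)(0.3333)(76 - 74) = 0.3333.

0.33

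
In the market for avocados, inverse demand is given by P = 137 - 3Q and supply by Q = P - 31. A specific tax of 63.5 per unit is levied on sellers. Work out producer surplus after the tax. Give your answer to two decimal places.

Rewriting supply in inverse form: P = 31 + Q.
Pre-tax equilibrium: 137 - 3Q = 31 + Q gives Q* = 26.5, P* = 57.5.
With the tax, sellers need 63.5 more per unit: 137 - 3Q = 31 + Q + 63.5, so Q_t = 10.625. Buyers pay P_b = 105.125; sellers receive P_s = P_b - 63.5 = 41.625.
PS = (1/2)(Q_t)(P_s - 31) = (1/2)(10.625)(10.625) = 56.4453.

56.45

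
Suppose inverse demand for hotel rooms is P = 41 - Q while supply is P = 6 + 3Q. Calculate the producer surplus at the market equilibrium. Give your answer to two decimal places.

114.84

Setting demand equal to supply, 35 = 4Q, so Q* = 8.75 and P* = 32.25.
The supply curve's price intercept is 6, so PS = (1/2)(Q*)(P* - 6) = (1/2)(8.75)(26.25) = 114.8438.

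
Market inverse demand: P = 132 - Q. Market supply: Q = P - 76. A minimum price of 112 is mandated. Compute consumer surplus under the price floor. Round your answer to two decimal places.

Rewriting supply in inverse form: P = 76 + Q.
Free-market equilibrium: 132 - Q = 76 + Q gives Q* = 28, P* = 104.
At P = 112, buyers demand (132 - 112)/1 = 20 while sellers would supply more, so the quantity traded is 20 at price 112.
CS is the triangle under demand above 112: (1/2)(20)(132 - 112) = 200.

200.00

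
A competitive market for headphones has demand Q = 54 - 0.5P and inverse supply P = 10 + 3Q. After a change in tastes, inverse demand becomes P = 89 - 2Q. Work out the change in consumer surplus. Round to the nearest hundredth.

-134.52

Rewriting demand in inverse form: P = 108 - 2Q.
Initial equilibrium: Q_0 = 19.6, P_0 = 68.8; CS_0 = (1/2)(19.6)(39.2) = 384.16, PS_0 = (1/2)(19.6)(58.8) = 576.24.
New equilibrium: 89 - 2Q = 10 + 3Q gives Q_1 = 15.8, P_1 = 57.4; CS_1 = 249.64, PS_1 = 374.46.
Change in consumer surplus = 249.64 - 384.16 = -134.52.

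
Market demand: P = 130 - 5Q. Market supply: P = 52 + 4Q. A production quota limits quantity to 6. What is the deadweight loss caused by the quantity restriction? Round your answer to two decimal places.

32.00

Without the quota, 130 - 5Q = 52 + 4Q gives Q* = 8.6667.
At Q = 6 the demand price is 130 - 5(6) = 100 and the supply price is 52 + 4(6) = 76.
DWL = (1/2)(gap between curves at 6) x (Q* - 6) = (1/2)(24)(2.6667) = 32.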